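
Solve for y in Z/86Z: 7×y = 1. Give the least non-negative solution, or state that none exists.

gcd(7, 86) = 1, so a unique solution mod 86 exists.
7⁻¹ ≡ 37 (mod 86).
y ≡ 37×1 ≡ 37 (mod 86).

37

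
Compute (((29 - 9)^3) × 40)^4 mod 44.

29 - 9 = 20
(20)^3 ≡ 36 (mod 44)
36 × 40 = 1440 ≡ 32 (mod 44)
(32)^4 ≡ 12 (mod 44)

12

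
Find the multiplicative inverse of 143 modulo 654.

654 = 4·143 + 82
143 = 1·82 + 61
82 = 1·61 + 21
61 = 2·21 + 19
21 = 1·19 + 2
19 = 9·2 + 1
2 = 2·1 + 0
gcd(143, 654) = 1, so the inverse exists.
Bézout: 1 = −68·654 + 311·143.
So 143⁻¹ ≡ 311 (mod 654).

311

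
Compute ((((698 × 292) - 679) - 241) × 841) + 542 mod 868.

698 × 292 = 203816 ≡ 704 (mod 868)
704 - 679 = 25
25 - 241 = -216 ≡ 652 (mod 868)
652 × 841 = 548332 ≡ 624 (mod 868)
624 + 542 = 1166 ≡ 298 (mod 868)

298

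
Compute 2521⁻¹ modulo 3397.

3397 = 1·2521 + 876
2521 = 2·876 + 769
876 = 1·769 + 107
769 = 7·107 + 20
107 = 5·20 + 7
20 = 2·7 + 6
7 = 1·6 + 1
6 = 6·1 + 0
gcd(2521, 3397) = 1, so the inverse exists.
Bézout: 1 = 377·3397 − 508·2521.
So 2521⁻¹ ≡ −508 ≡ 2889 (mod 3397).

2889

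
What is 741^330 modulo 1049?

265

By square-and-multiply:
741^1 ≡ 741 (mod 1049)
741^2 ≡ 741^2 = 549081 ≡ 454 (mod 1049)
741^4 ≡ 454^2 = 206116 ≡ 512 (mod 1049)
741^8 ≡ 512^2 = 262144 ≡ 943 (mod 1049)
741^16 ≡ 943^2 = 889249 ≡ 746 (mod 1049)
741^32 ≡ 746^2 = 556516 ≡ 546 (mod 1049)
741^64 ≡ 546^2 = 298116 ≡ 200 (mod 1049)
741^128 ≡ 200^2 = 40000 ≡ 138 (mod 1049)
741^256 ≡ 138^2 = 19044 ≡ 162 (mod 1049)
741^330 = 741^256 · 741^64 · 741^8 · 741^2 ≡ 162 · 200 · 943 · 454 (mod 1049).
Accumulate the product:
162 · 200 = 32400 ≡ 930
930 · 943 = 876990 ≡ 26
26 · 454 = 11804 ≡ 265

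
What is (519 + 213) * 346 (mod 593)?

519 + 213 = 732 ≡ 139 (mod 593)
139 * 346 = 48094 ≡ 61 (mod 593)

61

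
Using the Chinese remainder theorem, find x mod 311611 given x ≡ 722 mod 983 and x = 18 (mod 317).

983⁻¹ mod 317: 983*109 ≡ 1 (mod 317), so 983⁻¹ ≡ 109.
x = 722 + 983*((18 − 722)*109 mod 317) = 722 + 983*295 = 290707.

290707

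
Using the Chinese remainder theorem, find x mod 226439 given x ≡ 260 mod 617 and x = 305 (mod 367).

104533

617⁻¹ mod 367: 617*69 ≡ 1 (mod 367), so 617⁻¹ ≡ 69.
x = 260 + 617*((305 − 260)*69 mod 367) = 260 + 617*169 = 104533.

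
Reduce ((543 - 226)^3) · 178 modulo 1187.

543 - 226 = 317
(317)^3 ≡ 681 (mod 1187)
681 · 178 = 121218 ≡ 144 (mod 1187)

144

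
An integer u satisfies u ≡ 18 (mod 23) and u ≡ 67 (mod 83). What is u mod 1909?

23⁻¹ mod 83: 23×65 ≡ 1 (mod 83), so 23⁻¹ ≡ 65.
u = 18 + 23×((67 − 18)×65 mod 83) = 18 + 23×31 = 731.
Check: 731 mod 23 = 18, 731 mod 83 = 67. ✓

731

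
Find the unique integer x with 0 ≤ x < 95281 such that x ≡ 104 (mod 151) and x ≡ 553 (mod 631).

71225

151⁻¹ mod 631: 151×514 ≡ 1 (mod 631), so 151⁻¹ ≡ 514.
x = 104 + 151×((553 − 104)×514 mod 631) = 104 + 151×471 = 71225.
Check: 71225 mod 151 = 104, 71225 mod 631 = 553. ✓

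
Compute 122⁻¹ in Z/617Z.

440

Run the extended Euclidean algorithm:
617 = 5*122 + 7
122 = 17*7 + 3
7 = 2*3 + 1
3 = 3*1 + 0
gcd(122, 617) = 1, so the inverse exists.
Back-substitute for 1:
1 = 1*7 − 2*3
  = −2*122 + 35*7
  = 35*617 − 177*122
So 122⁻¹ ≡ −177 ≡ 440 (mod 617).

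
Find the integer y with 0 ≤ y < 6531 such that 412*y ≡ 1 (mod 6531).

6531 = 15×412 + 351
412 = 1×351 + 61
351 = 5×61 + 46
61 = 1×46 + 15
46 = 3×15 + 1
15 = 15×1 + 0
gcd(412, 6531) = 1, so the inverse exists.
Bézout: 1 = 27×6531 − 428×412.
So 412⁻¹ ≡ −428 ≡ 6103 (mod 6531).

6103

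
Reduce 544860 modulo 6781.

2380

544860 = 80×6781 + 2380, so 544860 ≡ 2380 (mod 6781).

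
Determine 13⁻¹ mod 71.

By the extended Euclidean algorithm:
71 = 5·13 + 6
13 = 2·6 + 1
6 = 6·1 + 0
gcd(13, 71) = 1, so the inverse exists.
Bézout: 1 = −2·71 + 11·13.
So 13⁻¹ ≡ 11 (mod 71).

11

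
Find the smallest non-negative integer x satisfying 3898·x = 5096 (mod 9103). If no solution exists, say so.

3990

gcd(3898, 9103) = 1, so a unique solution mod 9103 exists.
3898⁻¹ ≡ 6728 (mod 9103).
x ≡ 6728·5096 ≡ 3990 (mod 9103).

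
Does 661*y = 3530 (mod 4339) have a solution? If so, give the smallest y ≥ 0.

1502

gcd(661, 4339) = 1, so a unique solution mod 4339 exists.
661⁻¹ ≡ 3420 (mod 4339).
y ≡ 3420*3530 ≡ 1502 (mod 4339).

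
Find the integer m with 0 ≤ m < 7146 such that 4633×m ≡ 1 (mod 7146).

1291

7146 = 1*4633 + 2513
4633 = 1*2513 + 2120
2513 = 1*2120 + 393
2120 = 5*393 + 155
393 = 2*155 + 83
155 = 1*83 + 72
83 = 1*72 + 11
72 = 6*11 + 6
11 = 1*6 + 5
6 = 1*5 + 1
5 = 5*1 + 0
gcd(4633, 7146) = 1, so the inverse exists.
Back-substitute for 1:
1 = 1*6 − 1*5
  = −1*11 + 2*6
  = 2*72 − 13*11
  = −13*83 + 15*72
  = 15*155 − 28*83
  = −28*393 + 71*155
  = 71*2120 − 383*393
  = −383*2513 + 454*2120
  = 454*4633 − 837*2513
  = −837*7146 + 1291*4633
So 4633⁻¹ ≡ 1291 (mod 7146).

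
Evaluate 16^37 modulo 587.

414

By square-and-multiply:
16^1 ≡ 16 (mod 587)
16^2 ≡ 16^2 = 256 (mod 587)
16^4 ≡ 256^2 = 65536 ≡ 379 (mod 587)
16^8 ≡ 379^2 = 143641 ≡ 413 (mod 587)
16^16 ≡ 413^2 = 170569 ≡ 339 (mod 587)
16^32 ≡ 339^2 = 114921 ≡ 456 (mod 587)
16^37 = 16^32 * 16^4 * 16^1 ≡ 456 * 379 * 16 (mod 587).
Accumulate the product:
456 * 379 = 172824 ≡ 246
246 * 16 = 3936 ≡ 414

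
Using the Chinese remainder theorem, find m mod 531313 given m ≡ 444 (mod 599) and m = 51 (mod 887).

599⁻¹ mod 887: 599×810 ≡ 1 (mod 887), so 599⁻¹ ≡ 810.
m = 444 + 599×((51 − 444)×810 mod 887) = 444 + 599×103 = 62141.

62141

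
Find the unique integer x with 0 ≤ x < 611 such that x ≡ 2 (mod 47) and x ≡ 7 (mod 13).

566

47⁻¹ mod 13: 47*5 ≡ 1 (mod 13), so 47⁻¹ ≡ 5.
x = 2 + 47*((7 − 2)*5 mod 13) = 2 + 47*12 = 566.
Check: 566 mod 47 = 2, 566 mod 13 = 7. ✓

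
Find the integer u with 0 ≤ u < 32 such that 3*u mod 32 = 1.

By the extended Euclidean algorithm:
32 = 10×3 + 2
3 = 1×2 + 1
2 = 2×1 + 0
gcd(3, 32) = 1, so the inverse exists.
Bézout: 1 = −1×32 + 11×3.
So 3⁻¹ ≡ 11 (mod 32).

11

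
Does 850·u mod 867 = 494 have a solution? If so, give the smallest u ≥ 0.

no solution

gcd(850, 867) = 17, and 17 does not divide 494.
So the congruence has no solution.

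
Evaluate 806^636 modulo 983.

214

Compute successive squares:
636 in binary is 1001111100, i.e. 636 = 512 + 64 + 32 + 16 + 8 + 4.
806^1 ≡ 806 (mod 983)
806^2 ≡ 806^2 = 649636 ≡ 856 (mod 983)
806^4 ≡ 856^2 = 732736 ≡ 401 (mod 983)
806^8 ≡ 401^2 = 160801 ≡ 572 (mod 983)
806^16 ≡ 572^2 = 327184 ≡ 828 (mod 983)
806^32 ≡ 828^2 = 685584 ≡ 433 (mod 983)
806^64 ≡ 433^2 = 187489 ≡ 719 (mod 983)
806^128 ≡ 719^2 = 516961 ≡ 886 (mod 983)
806^256 ≡ 886^2 = 784996 ≡ 562 (mod 983)
806^512 ≡ 562^2 = 315844 ≡ 301 (mod 983)
806^636 = 806^512 · 806^64 · 806^32 · 806^16 · 806^8 · 806^4 ≡ 301 · 719 · 433 · 828 · 572 · 401 (mod 983).
Accumulate the product:
301 · 719 = 216419 ≡ 159
159 · 433 = 68847 ≡ 37
37 · 828 = 30636 ≡ 163
163 · 572 = 93236 ≡ 834
834 · 401 = 334434 ≡ 214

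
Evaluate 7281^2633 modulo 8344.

2633 in binary is 101001001001, i.e. 2633 = 2048 + 512 + 64 + 8 + 1.
7281^1 ≡ 7281 (mod 8344)
7281^2 ≡ 7281^2 = 53012961 ≡ 3529 (mod 8344)
7281^4 ≡ 3529^2 = 12453841 ≡ 4593 (mod 8344)
7281^8 ≡ 4593^2 = 21095649 ≡ 2017 (mod 8344)
7281^16 ≡ 2017^2 = 4068289 ≡ 4761 (mod 8344)
7281^32 ≡ 4761^2 = 22667121 ≡ 4817 (mod 8344)
7281^64 ≡ 4817^2 = 23203489 ≡ 7169 (mod 8344)
7281^128 ≡ 7169^2 = 51394561 ≡ 3865 (mod 8344)
7281^256 ≡ 3865^2 = 14938225 ≡ 2465 (mod 8344)
7281^512 ≡ 2465^2 = 6076225 ≡ 1793 (mod 8344)
7281^1024 ≡ 1793^2 = 3214849 ≡ 2409 (mod 8344)
7281^2048 ≡ 2409^2 = 5803281 ≡ 4201 (mod 8344)
7281^2633 = 7281^2048 · 7281^512 · 7281^64 · 7281^8 · 7281^1 ≡ 4201 · 1793 · 7169 · 2017 · 7281 (mod 8344).
Accumulate the product:
4201 · 1793 = 7532393 ≡ 6105
6105 · 7169 = 43766745 ≡ 2465
2465 · 2017 = 4971905 ≡ 7225
7225 · 7281 = 52605225 ≡ 4649

4649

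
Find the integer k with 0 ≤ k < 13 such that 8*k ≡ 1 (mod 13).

5

13 = 1·8 + 5
8 = 1·5 + 3
5 = 1·3 + 2
3 = 1·2 + 1
2 = 2·1 + 0
gcd(8, 13) = 1, so the inverse exists.
Back-substitute for 1:
1 = 1·3 − 1·2
  = −1·5 + 2·3
  = 2·8 − 3·5
  = −3·13 + 5·8
So 8⁻¹ ≡ 5 (mod 13).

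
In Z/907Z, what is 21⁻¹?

907 = 43*21 + 4
21 = 5*4 + 1
4 = 4*1 + 0
gcd(21, 907) = 1, so the inverse exists.
Back-substitute for 1:
1 = 1*21 − 5*4
  = −5*907 + 216*21
So 21⁻¹ ≡ 216 (mod 907).

216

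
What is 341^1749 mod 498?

Compute successive squares:
1749 in binary is 11011010101, i.e. 1749 = 1024 + 512 + 128 + 64 + 16 + 4 + 1.
341^1 ≡ 341 (mod 498)
341^2 ≡ 341^2 = 116281 ≡ 247 (mod 498)
341^4 ≡ 247^2 = 61009 ≡ 253 (mod 498)
341^8 ≡ 253^2 = 64009 ≡ 265 (mod 498)
341^16 ≡ 265^2 = 70225 ≡ 7 (mod 498)
341^32 ≡ 7^2 = 49 (mod 498)
341^64 ≡ 49^2 = 2401 ≡ 409 (mod 498)
341^128 ≡ 409^2 = 167281 ≡ 451 (mod 498)
341^256 ≡ 451^2 = 203401 ≡ 217 (mod 498)
341^512 ≡ 217^2 = 47089 ≡ 277 (mod 498)
341^1024 ≡ 277^2 = 76729 ≡ 37 (mod 498)
341^1749 = 341^1024 × 341^512 × 341^128 × 341^64 × 341^16 × 341^4 × 341^1 ≡ 37 × 277 × 451 × 409 × 7 × 253 × 341 (mod 498).
Accumulate the product:
37 × 277 = 10249 ≡ 289
289 × 451 = 130339 ≡ 361
361 × 409 = 147649 ≡ 241
241 × 7 = 1687 ≡ 193
193 × 253 = 48829 ≡ 25
25 × 341 = 8525 ≡ 59

59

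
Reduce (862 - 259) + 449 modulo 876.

176

862 - 259 = 603
603 + 449 = 1052 ≡ 176 (mod 876)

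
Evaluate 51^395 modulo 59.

48

395 in binary is 110001011, i.e. 395 = 256 + 128 + 8 + 2 + 1.
51^1 ≡ 51 (mod 59)
51^2 ≡ 51^2 = 2601 ≡ 5 (mod 59)
51^4 ≡ 5^2 = 25 (mod 59)
51^8 ≡ 25^2 = 625 ≡ 35 (mod 59)
51^16 ≡ 35^2 = 1225 ≡ 45 (mod 59)
51^32 ≡ 45^2 = 2025 ≡ 19 (mod 59)
51^64 ≡ 19^2 = 361 ≡ 7 (mod 59)
51^128 ≡ 7^2 = 49 (mod 59)
51^256 ≡ 49^2 = 2401 ≡ 41 (mod 59)
51^395 = 51^256 * 51^128 * 51^8 * 51^2 * 51^1 ≡ 41 * 49 * 35 * 5 * 51 (mod 59).
Accumulate the product:
41 * 49 = 2009 ≡ 3
3 * 35 = 105 ≡ 46
46 * 5 = 230 ≡ 53
53 * 51 = 2703 ≡ 48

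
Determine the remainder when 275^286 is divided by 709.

Using repeated squaring:
275^1 ≡ 275 (mod 709)
275^2 ≡ 275^2 = 75625 ≡ 471 (mod 709)
275^4 ≡ 471^2 = 221841 ≡ 633 (mod 709)
275^8 ≡ 633^2 = 400689 ≡ 104 (mod 709)
275^16 ≡ 104^2 = 10816 ≡ 181 (mod 709)
275^32 ≡ 181^2 = 32761 ≡ 147 (mod 709)
275^64 ≡ 147^2 = 21609 ≡ 339 (mod 709)
275^128 ≡ 339^2 = 114921 ≡ 63 (mod 709)
275^256 ≡ 63^2 = 3969 ≡ 424 (mod 709)
275^286 = 275^256 · 275^16 · 275^8 · 275^4 · 275^2 ≡ 424 · 181 · 104 · 633 · 471 (mod 709).
Accumulate the product:
424 · 181 = 76744 ≡ 172
172 · 104 = 17888 ≡ 163
163 · 633 = 103179 ≡ 374
374 · 471 = 176154 ≡ 322

322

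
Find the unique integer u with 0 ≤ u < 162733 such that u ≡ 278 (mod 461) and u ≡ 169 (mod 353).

61591

461⁻¹ mod 353: 461*219 ≡ 1 (mod 353), so 461⁻¹ ≡ 219.
u = 278 + 461*((169 − 278)*219 mod 353) = 278 + 461*133 = 61591.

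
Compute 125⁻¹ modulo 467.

269

Run the extended Euclidean algorithm:
467 = 3*125 + 92
125 = 1*92 + 33
92 = 2*33 + 26
33 = 1*26 + 7
26 = 3*7 + 5
7 = 1*5 + 2
5 = 2*2 + 1
2 = 2*1 + 0
gcd(125, 467) = 1, so the inverse exists.
Bézout: 1 = 53*467 − 198*125.
So 125⁻¹ ≡ −198 ≡ 269 (mod 467).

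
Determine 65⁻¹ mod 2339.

Apply the Euclidean algorithm and back-substitute:
2339 = 35·65 + 64
65 = 1·64 + 1
64 = 64·1 + 0
gcd(65, 2339) = 1, so the inverse exists.
Bézout: 1 = −1·2339 + 36·65.
So 65⁻¹ ≡ 36 (mod 2339).

36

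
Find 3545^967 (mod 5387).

Compute successive squares:
967 in binary is 1111000111, i.e. 967 = 512 + 256 + 128 + 64 + 4 + 2 + 1.
3545^1 ≡ 3545 (mod 5387)
3545^2 ≡ 3545^2 = 12567025 ≡ 4541 (mod 5387)
3545^4 ≡ 4541^2 = 20620681 ≡ 4632 (mod 5387)
3545^8 ≡ 4632^2 = 21455424 ≡ 4390 (mod 5387)
3545^16 ≡ 4390^2 = 19272100 ≡ 2801 (mod 5387)
3545^32 ≡ 2801^2 = 7845601 ≡ 2129 (mod 5387)
3545^64 ≡ 2129^2 = 4532641 ≡ 2174 (mod 5387)
3545^128 ≡ 2174^2 = 4726276 ≡ 1877 (mod 5387)
3545^256 ≡ 1877^2 = 3523129 ≡ 31 (mod 5387)
3545^512 ≡ 31^2 = 961 (mod 5387)
3545^967 = 3545^512 × 3545^256 × 3545^128 × 3545^64 × 3545^4 × 3545^2 × 3545^1 ≡ 961 × 31 × 1877 × 2174 × 4632 × 4541 × 3545 (mod 5387).
Accumulate the product:
961 × 31 = 29791 ≡ 2856
2856 × 1877 = 5360712 ≡ 647
647 × 2174 = 1406578 ≡ 571
571 × 4632 = 2644872 ≡ 5242
5242 × 4541 = 23803922 ≡ 4156
4156 × 3545 = 14733020 ≡ 4962

4962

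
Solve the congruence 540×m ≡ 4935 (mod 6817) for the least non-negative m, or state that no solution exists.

gcd(540, 6817) = 1, so a unique solution mod 6817 exists.
540⁻¹ ≡ 5138 (mod 6817).
m ≡ 5138×4935 ≡ 3607 (mod 6817).

3607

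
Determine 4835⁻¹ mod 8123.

6490

Run the extended Euclidean algorithm:
8123 = 1·4835 + 3288
4835 = 1·3288 + 1547
3288 = 2·1547 + 194
1547 = 7·194 + 189
194 = 1·189 + 5
189 = 37·5 + 4
5 = 1·4 + 1
4 = 4·1 + 0
gcd(4835, 8123) = 1, so the inverse exists.
Bézout: 1 = 972·8123 − 1633·4835.
So 4835⁻¹ ≡ −1633 ≡ 6490 (mod 8123).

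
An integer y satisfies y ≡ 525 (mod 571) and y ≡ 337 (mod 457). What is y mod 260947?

571⁻¹ mod 457: 571*453 ≡ 1 (mod 457), so 571⁻¹ ≡ 453.
y = 525 + 571*((337 − 525)*453 mod 457) = 525 + 571*295 = 168970.

168970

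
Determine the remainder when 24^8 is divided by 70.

16

By square-and-multiply:
24^1 ≡ 24 (mod 70)
24^2 ≡ 24^2 = 576 ≡ 16 (mod 70)
24^4 ≡ 16^2 = 256 ≡ 46 (mod 70)
24^8 ≡ 46^2 = 2116 ≡ 16 (mod 70)
So 24^8 ≡ 16 (mod 70).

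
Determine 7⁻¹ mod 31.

31 = 4·7 + 3
7 = 2·3 + 1
3 = 3·1 + 0
gcd(7, 31) = 1, so the inverse exists.
Back-substitute for 1:
1 = 1·7 − 2·3
  = −2·31 + 9·7
So 7⁻¹ ≡ 9 (mod 31).

9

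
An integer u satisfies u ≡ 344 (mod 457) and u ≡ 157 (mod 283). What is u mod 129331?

457⁻¹ mod 283: 457×135 ≡ 1 (mod 283), so 457⁻¹ ≡ 135.
u = 344 + 457×((157 − 344)×135 mod 283) = 344 + 457×225 = 103169.
Check: 103169 mod 457 = 344, 103169 mod 283 = 157. ✓

103169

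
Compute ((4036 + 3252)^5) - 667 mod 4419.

4395

4036 + 3252 = 7288 ≡ 2869 (mod 4419)
(2869)^5 ≡ 643 (mod 4419)
643 - 667 = -24 ≡ 4395 (mod 4419)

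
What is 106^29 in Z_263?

By square-and-multiply:
106^1 ≡ 106 (mod 263)
106^2 ≡ 106^2 = 11236 ≡ 190 (mod 263)
106^4 ≡ 190^2 = 36100 ≡ 69 (mod 263)
106^8 ≡ 69^2 = 4761 ≡ 27 (mod 263)
106^16 ≡ 27^2 = 729 ≡ 203 (mod 263)
106^29 = 106^16 · 106^8 · 106^4 · 106^1 ≡ 203 · 27 · 69 · 106 (mod 263).
Accumulate the product:
203 · 27 = 5481 ≡ 221
221 · 69 = 15249 ≡ 258
258 · 106 = 27348 ≡ 259

259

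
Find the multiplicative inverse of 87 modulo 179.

107

By the extended Euclidean algorithm:
179 = 2×87 + 5
87 = 17×5 + 2
5 = 2×2 + 1
2 = 2×1 + 0
gcd(87, 179) = 1, so the inverse exists.
Back-substitute for 1:
1 = 1×5 − 2×2
  = −2×87 + 35×5
  = 35×179 − 72×87
So 87⁻¹ ≡ −72 ≡ 107 (mod 179).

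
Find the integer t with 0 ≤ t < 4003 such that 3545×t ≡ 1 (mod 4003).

1110

Apply the Euclidean algorithm and back-substitute:
4003 = 1*3545 + 458
3545 = 7*458 + 339
458 = 1*339 + 119
339 = 2*119 + 101
119 = 1*101 + 18
101 = 5*18 + 11
18 = 1*11 + 7
11 = 1*7 + 4
7 = 1*4 + 3
4 = 1*3 + 1
3 = 3*1 + 0
gcd(3545, 4003) = 1, so the inverse exists.
Bézout: 1 = −983*4003 + 1110*3545.
So 3545⁻¹ ≡ 1110 (mod 4003).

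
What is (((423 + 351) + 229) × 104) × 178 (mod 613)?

423 + 351 = 774 ≡ 161 (mod 613)
161 + 229 = 390
390 × 104 = 40560 ≡ 102 (mod 613)
102 × 178 = 18156 ≡ 379 (mod 613)

379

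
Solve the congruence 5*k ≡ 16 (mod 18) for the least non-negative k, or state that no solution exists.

gcd(5, 18) = 1, so a unique solution mod 18 exists.
5⁻¹ ≡ 11 (mod 18).
k ≡ 11*16 ≡ 14 (mod 18).

14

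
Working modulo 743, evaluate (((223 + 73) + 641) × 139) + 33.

251

223 + 73 = 296
296 + 641 = 937 ≡ 194 (mod 743)
194 × 139 = 26966 ≡ 218 (mod 743)
218 + 33 = 251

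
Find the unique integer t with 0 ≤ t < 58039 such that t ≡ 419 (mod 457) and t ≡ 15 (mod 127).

457⁻¹ mod 127: 457×122 ≡ 1 (mod 127), so 457⁻¹ ≡ 122.
t = 419 + 457×((15 − 419)×122 mod 127) = 419 + 457×115 = 52974.

52974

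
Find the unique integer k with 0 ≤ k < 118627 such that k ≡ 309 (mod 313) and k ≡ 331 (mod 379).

39747

313⁻¹ mod 379: 313·178 ≡ 1 (mod 379), so 313⁻¹ ≡ 178.
k = 309 + 313·((331 − 309)·178 mod 379) = 309 + 313·126 = 39747.
Check: 39747 mod 313 = 309, 39747 mod 379 = 331. ✓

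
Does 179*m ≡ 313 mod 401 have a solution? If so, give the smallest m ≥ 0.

116

gcd(179, 401) = 1, so a unique solution mod 401 exists.
179⁻¹ ≡ 345 (mod 401).
m ≡ 345*313 ≡ 116 (mod 401).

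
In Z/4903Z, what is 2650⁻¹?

4409

Run the extended Euclidean algorithm:
4903 = 1×2650 + 2253
2650 = 1×2253 + 397
2253 = 5×397 + 268
397 = 1×268 + 129
268 = 2×129 + 10
129 = 12×10 + 9
10 = 1×9 + 1
9 = 9×1 + 0
gcd(2650, 4903) = 1, so the inverse exists.
Back-substitute for 1:
1 = 1×10 − 1×9
  = −1×129 + 13×10
  = 13×268 − 27×129
  = −27×397 + 40×268
  = 40×2253 − 227×397
  = −227×2650 + 267×2253
  = 267×4903 − 494×2650
So 2650⁻¹ ≡ −494 ≡ 4409 (mod 4903).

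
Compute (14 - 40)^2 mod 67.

6

14 - 40 = -26 ≡ 41 (mod 67)
(41)^2 ≡ 6 (mod 67)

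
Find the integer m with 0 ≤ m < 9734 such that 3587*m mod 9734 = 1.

2597

Run the extended Euclidean algorithm:
9734 = 2·3587 + 2560
3587 = 1·2560 + 1027
2560 = 2·1027 + 506
1027 = 2·506 + 15
506 = 33·15 + 11
15 = 1·11 + 4
11 = 2·4 + 3
4 = 1·3 + 1
3 = 3·1 + 0
gcd(3587, 9734) = 1, so the inverse exists.
Back-substitute for 1:
1 = 1·4 − 1·3
  = −1·11 + 3·4
  = 3·15 − 4·11
  = −4·506 + 135·15
  = 135·1027 − 274·506
  = −274·2560 + 683·1027
  = 683·3587 − 957·2560
  = −957·9734 + 2597·3587
So 3587⁻¹ ≡ 2597 (mod 9734).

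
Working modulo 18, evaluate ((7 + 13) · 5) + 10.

7 + 13 = 20 ≡ 2 (mod 18)
2 · 5 = 10
10 + 10 = 20 ≡ 2 (mod 18)

2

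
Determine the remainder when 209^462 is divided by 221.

Using repeated squaring:
462 in binary is 111001110, i.e. 462 = 256 + 128 + 64 + 8 + 4 + 2.
209^1 ≡ 209 (mod 221)
209^2 ≡ 209^2 = 43681 ≡ 144 (mod 221)
209^4 ≡ 144^2 = 20736 ≡ 183 (mod 221)
209^8 ≡ 183^2 = 33489 ≡ 118 (mod 221)
209^16 ≡ 118^2 = 13924 ≡ 1 (mod 221)
209^32 ≡ 1^2 = 1 (mod 221)
209^64 ≡ 1^2 = 1 (mod 221)
209^128 ≡ 1^2 = 1 (mod 221)
209^256 ≡ 1^2 = 1 (mod 221)
209^462 = 209^256 · 209^128 · 209^64 · 209^8 · 209^4 · 209^2 ≡ 1 · 1 · 1 · 118 · 183 · 144 (mod 221).
Accumulate the product:
1 · 1 = 1
1 · 1 = 1
1 · 118 = 118
118 · 183 = 21594 ≡ 157
157 · 144 = 22608 ≡ 66

66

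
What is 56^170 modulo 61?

Using repeated squaring:
170 in binary is 10101010, i.e. 170 = 128 + 32 + 8 + 2.
56^1 ≡ 56 (mod 61)
56^2 ≡ 56^2 = 3136 ≡ 25 (mod 61)
56^4 ≡ 25^2 = 625 ≡ 15 (mod 61)
56^8 ≡ 15^2 = 225 ≡ 42 (mod 61)
56^16 ≡ 42^2 = 1764 ≡ 56 (mod 61)
56^32 ≡ 56^2 = 3136 ≡ 25 (mod 61)
56^64 ≡ 25^2 = 625 ≡ 15 (mod 61)
56^128 ≡ 15^2 = 225 ≡ 42 (mod 61)
56^170 = 56^128 * 56^32 * 56^8 * 56^2 ≡ 42 * 25 * 42 * 25 (mod 61).
Accumulate the product:
42 * 25 = 1050 ≡ 13
13 * 42 = 546 ≡ 58
58 * 25 = 1450 ≡ 47

47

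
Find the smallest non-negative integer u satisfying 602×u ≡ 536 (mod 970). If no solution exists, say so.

473

gcd(602, 970) = 2, and 2 | 536, so solutions exist.
Divide through by 2: 301×u mod 485 = 268.
301⁻¹ ≡ 456 (mod 485).
u ≡ 456×268 ≡ 473 (mod 485).
The smallest non-negative solution is u = 473.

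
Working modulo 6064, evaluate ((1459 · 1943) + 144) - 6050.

1459 · 1943 = 2834837 ≡ 2949 (mod 6064)
2949 + 144 = 3093
3093 - 6050 = -2957 ≡ 3107 (mod 6064)

3107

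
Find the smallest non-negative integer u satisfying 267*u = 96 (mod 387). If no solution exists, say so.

gcd(267, 387) = 3, and 3 | 96, so solutions exist.
Divide through by 3: 89*u = 32 (mod 129).
89⁻¹ ≡ 29 (mod 129).
u ≡ 29*32 ≡ 25 (mod 129).
The smallest non-negative solution is u = 25.

25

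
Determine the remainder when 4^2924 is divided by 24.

16

2924 in binary is 101101101100, i.e. 2924 = 2048 + 512 + 256 + 64 + 32 + 8 + 4.
4^1 ≡ 4 (mod 24)
4^2 ≡ 4^2 = 16 (mod 24)
4^4 ≡ 16^2 = 256 ≡ 16 (mod 24)
4^8 ≡ 16^2 = 256 ≡ 16 (mod 24)
4^16 ≡ 16^2 = 256 ≡ 16 (mod 24)
4^32 ≡ 16^2 = 256 ≡ 16 (mod 24)
4^64 ≡ 16^2 = 256 ≡ 16 (mod 24)
4^128 ≡ 16^2 = 256 ≡ 16 (mod 24)
4^256 ≡ 16^2 = 256 ≡ 16 (mod 24)
4^512 ≡ 16^2 = 256 ≡ 16 (mod 24)
4^1024 ≡ 16^2 = 256 ≡ 16 (mod 24)
4^2048 ≡ 16^2 = 256 ≡ 16 (mod 24)
4^2924 = 4^2048 × 4^512 × 4^256 × 4^64 × 4^32 × 4^8 × 4^4 ≡ 16 × 16 × 16 × 16 × 16 × 16 × 16 (mod 24).
Accumulate the product:
16 × 16 = 256 ≡ 16
16 × 16 = 256 ≡ 16
16 × 16 = 256 ≡ 16
16 × 16 = 256 ≡ 16
16 × 16 = 256 ≡ 16
16 × 16 = 256 ≡ 16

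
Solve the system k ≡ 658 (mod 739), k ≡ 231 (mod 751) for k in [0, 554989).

739⁻¹ mod 751: 739·438 ≡ 1 (mod 751), so 739⁻¹ ≡ 438.
k = 658 + 739·((231 − 658)·438 mod 751) = 658 + 739·724 = 535694.
Check: 535694 mod 739 = 658, 535694 mod 751 = 231. ✓

535694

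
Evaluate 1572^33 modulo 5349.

33 in binary is 100001, i.e. 33 = 32 + 1.
1572^1 ≡ 1572 (mod 5349)
1572^2 ≡ 1572^2 = 2471184 ≡ 5295 (mod 5349)
1572^4 ≡ 5295^2 = 28037025 ≡ 2916 (mod 5349)
1572^8 ≡ 2916^2 = 8503056 ≡ 3495 (mod 5349)
1572^16 ≡ 3495^2 = 12215025 ≡ 3258 (mod 5349)
1572^32 ≡ 3258^2 = 10614564 ≡ 2148 (mod 5349)
1572^33 = 1572^32 × 1572^1 ≡ 2148 × 1572 (mod 5349).
2148 × 1572 = 3376656 ≡ 1437 (mod 5349).

1437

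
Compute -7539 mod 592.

157

-7539 = -13×592 + 157, so -7539 ≡ 157 (mod 592).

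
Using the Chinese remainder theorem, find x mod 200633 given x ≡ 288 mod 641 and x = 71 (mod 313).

641⁻¹ mod 313: 641*167 ≡ 1 (mod 313), so 641⁻¹ ≡ 167.
x = 288 + 641*((71 − 288)*167 mod 313) = 288 + 641*69 = 44517.
Check: 44517 mod 641 = 288, 44517 mod 313 = 71. ✓

44517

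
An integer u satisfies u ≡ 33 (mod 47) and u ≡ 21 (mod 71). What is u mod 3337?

1725

47⁻¹ mod 71: 47·68 ≡ 1 (mod 71), so 47⁻¹ ≡ 68.
u = 33 + 47·((21 − 33)·68 mod 71) = 33 + 47·36 = 1725.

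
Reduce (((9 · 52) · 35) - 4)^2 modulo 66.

64

9 · 52 = 468 ≡ 6 (mod 66)
6 · 35 = 210 ≡ 12 (mod 66)
12 - 4 = 8
(8)^2 ≡ 64 (mod 66)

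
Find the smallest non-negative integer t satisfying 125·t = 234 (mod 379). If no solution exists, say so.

gcd(125, 379) = 1, so a unique solution mod 379 exists.
125⁻¹ ≡ 94 (mod 379).
t ≡ 94·234 ≡ 14 (mod 379).

14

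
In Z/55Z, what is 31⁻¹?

16

55 = 1·31 + 24
31 = 1·24 + 7
24 = 3·7 + 3
7 = 2·3 + 1
3 = 3·1 + 0
gcd(31, 55) = 1, so the inverse exists.
Bézout: 1 = −9·55 + 16·31.
So 31⁻¹ ≡ 16 (mod 55).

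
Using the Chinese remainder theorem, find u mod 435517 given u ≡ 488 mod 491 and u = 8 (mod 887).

491⁻¹ mod 887: 491·831 ≡ 1 (mod 887), so 491⁻¹ ≡ 831.
u = 488 + 491·((8 − 488)·831 mod 887) = 488 + 491·270 = 133058.
Check: 133058 mod 491 = 488, 133058 mod 887 = 8. ✓

133058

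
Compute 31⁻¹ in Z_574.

537

By the extended Euclidean algorithm:
574 = 18·31 + 16
31 = 1·16 + 15
16 = 1·15 + 1
15 = 15·1 + 0
gcd(31, 574) = 1, so the inverse exists.
Bézout: 1 = 2·574 − 37·31.
So 31⁻¹ ≡ −37 ≡ 537 (mod 574).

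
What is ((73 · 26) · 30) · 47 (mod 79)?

73 · 26 = 1898 ≡ 2 (mod 79)
2 · 30 = 60
60 · 47 = 2820 ≡ 55 (mod 79)

55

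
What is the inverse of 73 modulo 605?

547

Run the extended Euclidean algorithm:
605 = 8·73 + 21
73 = 3·21 + 10
21 = 2·10 + 1
10 = 10·1 + 0
gcd(73, 605) = 1, so the inverse exists.
Bézout: 1 = 7·605 − 58·73.
So 73⁻¹ ≡ −58 ≡ 547 (mod 605).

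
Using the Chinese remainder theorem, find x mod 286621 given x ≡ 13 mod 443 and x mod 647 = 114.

443⁻¹ mod 647: 443*111 ≡ 1 (mod 647), so 443⁻¹ ≡ 111.
x = 13 + 443*((114 − 13)*111 mod 647) = 13 + 443*212 = 93929.
Check: 93929 mod 443 = 13, 93929 mod 647 = 114. ✓

93929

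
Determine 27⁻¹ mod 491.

291

By the extended Euclidean algorithm:
491 = 18*27 + 5
27 = 5*5 + 2
5 = 2*2 + 1
2 = 2*1 + 0
gcd(27, 491) = 1, so the inverse exists.
Back-substitute for 1:
1 = 1*5 − 2*2
  = −2*27 + 11*5
  = 11*491 − 200*27
So 27⁻¹ ≡ −200 ≡ 291 (mod 491).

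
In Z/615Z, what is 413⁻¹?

Apply the Euclidean algorithm and back-substitute:
615 = 1*413 + 202
413 = 2*202 + 9
202 = 22*9 + 4
9 = 2*4 + 1
4 = 4*1 + 0
gcd(413, 615) = 1, so the inverse exists.
Back-substitute for 1:
1 = 1*9 − 2*4
  = −2*202 + 45*9
  = 45*413 − 92*202
  = −92*615 + 137*413
So 413⁻¹ ≡ 137 (mod 615).

137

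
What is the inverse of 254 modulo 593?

586

593 = 2·254 + 85
254 = 2·85 + 84
85 = 1·84 + 1
84 = 84·1 + 0
gcd(254, 593) = 1, so the inverse exists.
Back-substitute for 1:
1 = 1·85 − 1·84
  = −1·254 + 3·85
  = 3·593 − 7·254
So 254⁻¹ ≡ −7 ≡ 586 (mod 593).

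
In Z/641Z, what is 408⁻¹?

By the extended Euclidean algorithm:
641 = 1*408 + 233
408 = 1*233 + 175
233 = 1*175 + 58
175 = 3*58 + 1
58 = 58*1 + 0
gcd(408, 641) = 1, so the inverse exists.
Bézout: 1 = −7*641 + 11*408.
So 408⁻¹ ≡ 11 (mod 641).

11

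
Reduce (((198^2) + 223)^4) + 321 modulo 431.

304

(198)^2 ≡ 414 (mod 431)
414 + 223 = 637 ≡ 206 (mod 431)
(206)^4 ≡ 414 (mod 431)
414 + 321 = 735 ≡ 304 (mod 431)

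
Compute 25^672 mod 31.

Compute successive squares:
672 in binary is 1010100000, i.e. 672 = 512 + 128 + 32.
25^1 ≡ 25 (mod 31)
25^2 ≡ 25^2 = 625 ≡ 5 (mod 31)
25^4 ≡ 5^2 = 25 (mod 31)
25^8 ≡ 25^2 = 625 ≡ 5 (mod 31)
25^16 ≡ 5^2 = 25 (mod 31)
25^32 ≡ 25^2 = 625 ≡ 5 (mod 31)
25^64 ≡ 5^2 = 25 (mod 31)
25^128 ≡ 25^2 = 625 ≡ 5 (mod 31)
25^256 ≡ 5^2 = 25 (mod 31)
25^512 ≡ 25^2 = 625 ≡ 5 (mod 31)
25^672 = 25^512 * 25^128 * 25^32 ≡ 5 * 5 * 5 (mod 31).
Accumulate the product:
5 * 5 = 25
25 * 5 = 125 ≡ 1

1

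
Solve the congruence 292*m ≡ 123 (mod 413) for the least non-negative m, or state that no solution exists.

313

gcd(292, 413) = 1, so a unique solution mod 413 exists.
292⁻¹ ≡ 157 (mod 413).
m ≡ 157*123 ≡ 313 (mod 413).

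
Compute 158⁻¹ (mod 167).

Run the extended Euclidean algorithm:
167 = 1·158 + 9
158 = 17·9 + 5
9 = 1·5 + 4
5 = 1·4 + 1
4 = 4·1 + 0
gcd(158, 167) = 1, so the inverse exists.
Back-substitute for 1:
1 = 1·5 − 1·4
  = −1·9 + 2·5
  = 2·158 − 35·9
  = −35·167 + 37·158
So 158⁻¹ ≡ 37 (mod 167).

37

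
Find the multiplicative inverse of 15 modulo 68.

By the extended Euclidean algorithm:
68 = 4×15 + 8
15 = 1×8 + 7
8 = 1×7 + 1
7 = 7×1 + 0
gcd(15, 68) = 1, so the inverse exists.
Bézout: 1 = 2×68 − 9×15.
So 15⁻¹ ≡ −9 ≡ 59 (mod 68).

59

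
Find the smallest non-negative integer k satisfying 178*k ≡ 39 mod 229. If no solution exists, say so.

gcd(178, 229) = 1, so a unique solution mod 229 exists.
178⁻¹ ≡ 220 (mod 229).
k ≡ 220*39 ≡ 107 (mod 229).

107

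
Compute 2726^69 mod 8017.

Using repeated squaring:
69 in binary is 1000101, i.e. 69 = 64 + 4 + 1.
2726^1 ≡ 2726 (mod 8017)
2726^2 ≡ 2726^2 = 7431076 ≡ 7334 (mod 8017)
2726^4 ≡ 7334^2 = 53787556 ≡ 1503 (mod 8017)
2726^8 ≡ 1503^2 = 2259009 ≡ 6232 (mod 8017)
2726^16 ≡ 6232^2 = 38837824 ≡ 3476 (mod 8017)
2726^32 ≡ 3476^2 = 12082576 ≡ 957 (mod 8017)
2726^64 ≡ 957^2 = 915849 ≡ 1911 (mod 8017)
2726^69 = 2726^64 · 2726^4 · 2726^1 ≡ 1911 · 1503 · 2726 (mod 8017).
Accumulate the product:
1911 · 1503 = 2872233 ≡ 2147
2147 · 2726 = 5852722 ≡ 312

312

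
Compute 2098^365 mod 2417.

1375

365 in binary is 101101101, i.e. 365 = 256 + 64 + 32 + 8 + 4 + 1.
2098^1 ≡ 2098 (mod 2417)
2098^2 ≡ 2098^2 = 4401604 ≡ 247 (mod 2417)
2098^4 ≡ 247^2 = 61009 ≡ 584 (mod 2417)
2098^8 ≡ 584^2 = 341056 ≡ 259 (mod 2417)
2098^16 ≡ 259^2 = 67081 ≡ 1822 (mod 2417)
2098^32 ≡ 1822^2 = 3319684 ≡ 1143 (mod 2417)
2098^64 ≡ 1143^2 = 1306449 ≡ 1269 (mod 2417)
2098^128 ≡ 1269^2 = 1610361 ≡ 639 (mod 2417)
2098^256 ≡ 639^2 = 408321 ≡ 2265 (mod 2417)
2098^365 = 2098^256 * 2098^64 * 2098^32 * 2098^8 * 2098^4 * 2098^1 ≡ 2265 * 1269 * 1143 * 259 * 584 * 2098 (mod 2417).
Accumulate the product:
2265 * 1269 = 2874285 ≡ 472
472 * 1143 = 539496 ≡ 505
505 * 259 = 130795 ≡ 277
277 * 584 = 161768 ≡ 2246
2246 * 2098 = 4712108 ≡ 1375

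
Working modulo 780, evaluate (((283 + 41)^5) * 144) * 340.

283 + 41 = 324
(324)^5 ≡ 324 (mod 780)
324 * 144 = 46656 ≡ 636 (mod 780)
636 * 340 = 216240 ≡ 180 (mod 780)

180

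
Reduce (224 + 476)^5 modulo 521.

175

224 + 476 = 700 ≡ 179 (mod 521)
(179)^5 ≡ 175 (mod 521)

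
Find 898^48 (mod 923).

573

By square-and-multiply:
48 in binary is 110000, i.e. 48 = 32 + 16.
898^1 ≡ 898 (mod 923)
898^2 ≡ 898^2 = 806404 ≡ 625 (mod 923)
898^4 ≡ 625^2 = 390625 ≡ 196 (mod 923)
898^8 ≡ 196^2 = 38416 ≡ 573 (mod 923)
898^16 ≡ 573^2 = 328329 ≡ 664 (mod 923)
898^32 ≡ 664^2 = 440896 ≡ 625 (mod 923)
898^48 = 898^32 * 898^16 ≡ 625 * 664 (mod 923).
625 * 664 = 415000 ≡ 573 (mod 923).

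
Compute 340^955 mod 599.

955 in binary is 1110111011, i.e. 955 = 512 + 256 + 128 + 32 + 16 + 8 + 2 + 1.
340^1 ≡ 340 (mod 599)
340^2 ≡ 340^2 = 115600 ≡ 592 (mod 599)
340^4 ≡ 592^2 = 350464 ≡ 49 (mod 599)
340^8 ≡ 49^2 = 2401 ≡ 5 (mod 599)
340^16 ≡ 5^2 = 25 (mod 599)
340^32 ≡ 25^2 = 625 ≡ 26 (mod 599)
340^64 ≡ 26^2 = 676 ≡ 77 (mod 599)
340^128 ≡ 77^2 = 5929 ≡ 538 (mod 599)
340^256 ≡ 538^2 = 289444 ≡ 127 (mod 599)
340^512 ≡ 127^2 = 16129 ≡ 555 (mod 599)
340^955 = 340^512 × 340^256 × 340^128 × 340^32 × 340^16 × 340^8 × 340^2 × 340^1 ≡ 555 × 127 × 538 × 26 × 25 × 5 × 592 × 340 (mod 599).
Accumulate the product:
555 × 127 = 70485 ≡ 402
402 × 538 = 216276 ≡ 37
37 × 26 = 962 ≡ 363
363 × 25 = 9075 ≡ 90
90 × 5 = 450
450 × 592 = 266400 ≡ 444
444 × 340 = 150960 ≡ 12

12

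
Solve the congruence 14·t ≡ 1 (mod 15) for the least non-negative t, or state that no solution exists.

14

gcd(14, 15) = 1, so a unique solution mod 15 exists.
14⁻¹ ≡ 14 (mod 15).
t ≡ 14·1 ≡ 14 (mod 15).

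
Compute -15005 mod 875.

745

-15005 = -18×875 + 745, so -15005 ≡ 745 (mod 875).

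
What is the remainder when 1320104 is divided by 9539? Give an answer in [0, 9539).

3722

1320104 = 138×9539 + 3722, so 1320104 ≡ 3722 (mod 9539).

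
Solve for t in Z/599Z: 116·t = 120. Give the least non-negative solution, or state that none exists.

gcd(116, 599) = 1, so a unique solution mod 599 exists.
116⁻¹ ≡ 315 (mod 599).
t ≡ 315·120 ≡ 63 (mod 599).

63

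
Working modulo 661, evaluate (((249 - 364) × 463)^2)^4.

249 - 364 = -115 ≡ 546 (mod 661)
546 × 463 = 252798 ≡ 296 (mod 661)
(296)^2 ≡ 364 (mod 661)
(364)^4 ≡ 364 (mod 661)

364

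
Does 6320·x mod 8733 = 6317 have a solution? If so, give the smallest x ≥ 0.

gcd(6320, 8733) = 1, so a unique solution mod 8733 exists.
6320⁻¹ ≡ 5255 (mod 8733).
x ≡ 5255·6317 ≡ 1702 (mod 8733).

1702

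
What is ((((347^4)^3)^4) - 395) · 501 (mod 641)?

261

(347)^4 ≡ 186 (mod 641)
(186)^3 ≡ 498 (mod 641)
(498)^4 ≡ 123 (mod 641)
123 - 395 = -272 ≡ 369 (mod 641)
369 · 501 = 184869 ≡ 261 (mod 641)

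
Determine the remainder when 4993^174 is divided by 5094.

Using repeated squaring:
174 in binary is 10101110, i.e. 174 = 128 + 32 + 8 + 4 + 2.
4993^1 ≡ 4993 (mod 5094)
4993^2 ≡ 4993^2 = 24930049 ≡ 13 (mod 5094)
4993^4 ≡ 13^2 = 169 (mod 5094)
4993^8 ≡ 169^2 = 28561 ≡ 3091 (mod 5094)
4993^16 ≡ 3091^2 = 9554281 ≡ 3031 (mod 5094)
4993^32 ≡ 3031^2 = 9186961 ≡ 2479 (mod 5094)
4993^64 ≡ 2479^2 = 6145441 ≡ 2077 (mod 5094)
4993^128 ≡ 2077^2 = 4313929 ≡ 4405 (mod 5094)
4993^174 = 4993^128 * 4993^32 * 4993^8 * 4993^4 * 4993^2 ≡ 4405 * 2479 * 3091 * 169 * 13 (mod 5094).
Accumulate the product:
4405 * 2479 = 10919995 ≡ 3553
3553 * 3091 = 10982323 ≡ 4753
4753 * 169 = 803257 ≡ 3499
3499 * 13 = 45487 ≡ 4735

4735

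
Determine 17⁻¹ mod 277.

163

By the extended Euclidean algorithm:
277 = 16·17 + 5
17 = 3·5 + 2
5 = 2·2 + 1
2 = 2·1 + 0
gcd(17, 277) = 1, so the inverse exists.
Bézout: 1 = 7·277 − 114·17.
So 17⁻¹ ≡ −114 ≡ 163 (mod 277).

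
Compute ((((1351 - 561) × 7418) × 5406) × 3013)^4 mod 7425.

1351 - 561 = 790
790 × 7418 = 5860220 ≡ 1895 (mod 7425)
1895 × 5406 = 10244370 ≡ 5295 (mod 7425)
5295 × 3013 = 15953835 ≡ 4935 (mod 7425)
(4935)^4 ≡ 6075 (mod 7425)

6075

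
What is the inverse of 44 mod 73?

5

73 = 1*44 + 29
44 = 1*29 + 15
29 = 1*15 + 14
15 = 1*14 + 1
14 = 14*1 + 0
gcd(44, 73) = 1, so the inverse exists.
Bézout: 1 = −3*73 + 5*44.
So 44⁻¹ ≡ 5 (mod 73).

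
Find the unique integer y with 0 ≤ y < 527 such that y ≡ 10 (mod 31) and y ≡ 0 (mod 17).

289

31⁻¹ mod 17: 31*11 ≡ 1 (mod 17), so 31⁻¹ ≡ 11.
y = 10 + 31*((0 − 10)*11 mod 17) = 10 + 31*9 = 289.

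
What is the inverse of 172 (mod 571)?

571 = 3·172 + 55
172 = 3·55 + 7
55 = 7·7 + 6
7 = 1·6 + 1
6 = 6·1 + 0
gcd(172, 571) = 1, so the inverse exists.
Bézout: 1 = −25·571 + 83·172.
So 172⁻¹ ≡ 83 (mod 571).

83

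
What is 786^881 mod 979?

Using repeated squaring:
881 in binary is 1101110001, i.e. 881 = 512 + 256 + 64 + 32 + 16 + 1.
786^1 ≡ 786 (mod 979)
786^2 ≡ 786^2 = 617796 ≡ 47 (mod 979)
786^4 ≡ 47^2 = 2209 ≡ 251 (mod 979)
786^8 ≡ 251^2 = 63001 ≡ 345 (mod 979)
786^16 ≡ 345^2 = 119025 ≡ 566 (mod 979)
786^32 ≡ 566^2 = 320356 ≡ 223 (mod 979)
786^64 ≡ 223^2 = 49729 ≡ 779 (mod 979)
786^128 ≡ 779^2 = 606841 ≡ 840 (mod 979)
786^256 ≡ 840^2 = 705600 ≡ 720 (mod 979)
786^512 ≡ 720^2 = 518400 ≡ 509 (mod 979)
786^881 = 786^512 · 786^256 · 786^64 · 786^32 · 786^16 · 786^1 ≡ 509 · 720 · 779 · 223 · 566 · 786 (mod 979).
Accumulate the product:
509 · 720 = 366480 ≡ 334
334 · 779 = 260186 ≡ 751
751 · 223 = 167473 ≡ 64
64 · 566 = 36224 ≡ 1
1 · 786 = 786

786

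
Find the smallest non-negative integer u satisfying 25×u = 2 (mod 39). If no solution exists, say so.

11

gcd(25, 39) = 1, so a unique solution mod 39 exists.
25⁻¹ ≡ 25 (mod 39).
u ≡ 25×2 ≡ 11 (mod 39).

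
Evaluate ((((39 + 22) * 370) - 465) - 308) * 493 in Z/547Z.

39 + 22 = 61
61 * 370 = 22570 ≡ 143 (mod 547)
143 - 465 = -322 ≡ 225 (mod 547)
225 - 308 = -83 ≡ 464 (mod 547)
464 * 493 = 228752 ≡ 106 (mod 547)

106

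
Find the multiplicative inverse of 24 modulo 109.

50

By the extended Euclidean algorithm:
109 = 4×24 + 13
24 = 1×13 + 11
13 = 1×11 + 2
11 = 5×2 + 1
2 = 2×1 + 0
gcd(24, 109) = 1, so the inverse exists.
Bézout: 1 = −11×109 + 50×24.
So 24⁻¹ ≡ 50 (mod 109).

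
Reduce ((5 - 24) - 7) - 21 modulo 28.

9

5 - 24 = -19 ≡ 9 (mod 28)
9 - 7 = 2
2 - 21 = -19 ≡ 9 (mod 28)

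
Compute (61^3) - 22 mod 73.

(61)^3 ≡ 24 (mod 73)
24 - 22 = 2

2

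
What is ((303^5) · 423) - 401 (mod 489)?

25

(303)^5 ≡ 201 (mod 489)
201 · 423 = 85023 ≡ 426 (mod 489)
426 - 401 = 25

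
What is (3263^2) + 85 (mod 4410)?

1514

(3263)^2 ≡ 1429 (mod 4410)
1429 + 85 = 1514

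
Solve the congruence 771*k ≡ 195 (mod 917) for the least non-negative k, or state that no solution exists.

118

gcd(771, 917) = 1, so a unique solution mod 917 exists.
771⁻¹ ≡ 358 (mod 917).
k ≡ 358*195 ≡ 118 (mod 917).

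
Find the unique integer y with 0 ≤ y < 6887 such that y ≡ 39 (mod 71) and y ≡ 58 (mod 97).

252

71⁻¹ mod 97: 71×41 ≡ 1 (mod 97), so 71⁻¹ ≡ 41.
y = 39 + 71×((58 − 39)×41 mod 97) = 39 + 71×3 = 252.
Check: 252 mod 71 = 39, 252 mod 97 = 58. ✓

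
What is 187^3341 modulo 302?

169

3341 in binary is 110100001101, i.e. 3341 = 2048 + 1024 + 256 + 8 + 4 + 1.
187^1 ≡ 187 (mod 302)
187^2 ≡ 187^2 = 34969 ≡ 239 (mod 302)
187^4 ≡ 239^2 = 57121 ≡ 43 (mod 302)
187^8 ≡ 43^2 = 1849 ≡ 37 (mod 302)
187^16 ≡ 37^2 = 1369 ≡ 161 (mod 302)
187^32 ≡ 161^2 = 25921 ≡ 251 (mod 302)
187^64 ≡ 251^2 = 63001 ≡ 185 (mod 302)
187^128 ≡ 185^2 = 34225 ≡ 99 (mod 302)
187^256 ≡ 99^2 = 9801 ≡ 137 (mod 302)
187^512 ≡ 137^2 = 18769 ≡ 45 (mod 302)
187^1024 ≡ 45^2 = 2025 ≡ 213 (mod 302)
187^2048 ≡ 213^2 = 45369 ≡ 69 (mod 302)
187^3341 = 187^2048 · 187^1024 · 187^256 · 187^8 · 187^4 · 187^1 ≡ 69 · 213 · 137 · 37 · 43 · 187 (mod 302).
Accumulate the product:
69 · 213 = 14697 ≡ 201
201 · 137 = 27537 ≡ 55
55 · 37 = 2035 ≡ 223
223 · 43 = 9589 ≡ 227
227 · 187 = 42449 ≡ 169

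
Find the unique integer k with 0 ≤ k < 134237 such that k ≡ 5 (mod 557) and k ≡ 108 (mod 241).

557⁻¹ mod 241: 557*45 ≡ 1 (mod 241), so 557⁻¹ ≡ 45.
k = 5 + 557*((108 − 5)*45 mod 241) = 5 + 557*56 = 31197.
Check: 31197 mod 557 = 5, 31197 mod 241 = 108. ✓

31197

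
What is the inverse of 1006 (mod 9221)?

2319

By the extended Euclidean algorithm:
9221 = 9·1006 + 167
1006 = 6·167 + 4
167 = 41·4 + 3
4 = 1·3 + 1
3 = 3·1 + 0
gcd(1006, 9221) = 1, so the inverse exists.
Back-substitute for 1:
1 = 1·4 − 1·3
  = −1·167 + 42·4
  = 42·1006 − 253·167
  = −253·9221 + 2319·1006
So 1006⁻¹ ≡ 2319 (mod 9221).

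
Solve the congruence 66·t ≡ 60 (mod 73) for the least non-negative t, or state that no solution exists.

54

gcd(66, 73) = 1, so a unique solution mod 73 exists.
66⁻¹ ≡ 52 (mod 73).
t ≡ 52·60 ≡ 54 (mod 73).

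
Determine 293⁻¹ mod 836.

Apply the Euclidean algorithm and back-substitute:
836 = 2×293 + 250
293 = 1×250 + 43
250 = 5×43 + 35
43 = 1×35 + 8
35 = 4×8 + 3
8 = 2×3 + 2
3 = 1×2 + 1
2 = 2×1 + 0
gcd(293, 836) = 1, so the inverse exists.
Bézout: 1 = 109×836 − 311×293.
So 293⁻¹ ≡ −311 ≡ 525 (mod 836).

525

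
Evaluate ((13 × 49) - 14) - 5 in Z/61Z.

13 × 49 = 637 ≡ 27 (mod 61)
27 - 14 = 13
13 - 5 = 8

8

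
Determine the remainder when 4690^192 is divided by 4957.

4480

By square-and-multiply:
4690^1 ≡ 4690 (mod 4957)
4690^2 ≡ 4690^2 = 21996100 ≡ 1891 (mod 4957)
4690^4 ≡ 1891^2 = 3575881 ≡ 1884 (mod 4957)
4690^8 ≡ 1884^2 = 3549456 ≡ 244 (mod 4957)
4690^16 ≡ 244^2 = 59536 ≡ 52 (mod 4957)
4690^32 ≡ 52^2 = 2704 (mod 4957)
4690^64 ≡ 2704^2 = 7311616 ≡ 41 (mod 4957)
4690^128 ≡ 41^2 = 1681 (mod 4957)
4690^192 = 4690^128 · 4690^64 ≡ 1681 · 41 (mod 4957).
1681 · 41 = 68921 ≡ 4480 (mod 4957).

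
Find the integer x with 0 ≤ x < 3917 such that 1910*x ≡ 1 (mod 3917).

By the extended Euclidean algorithm:
3917 = 2·1910 + 97
1910 = 19·97 + 67
97 = 1·67 + 30
67 = 2·30 + 7
30 = 4·7 + 2
7 = 3·2 + 1
2 = 2·1 + 0
gcd(1910, 3917) = 1, so the inverse exists.
Bézout: 1 = −827·3917 + 1696·1910.
So 1910⁻¹ ≡ 1696 (mod 3917).

1696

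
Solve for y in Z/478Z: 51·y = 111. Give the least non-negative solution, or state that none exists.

gcd(51, 478) = 1, so a unique solution mod 478 exists.
51⁻¹ ≡ 75 (mod 478).
y ≡ 75·111 ≡ 199 (mod 478).

199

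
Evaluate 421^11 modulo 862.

653

Using repeated squaring:
11 in binary is 1011, i.e. 11 = 8 + 2 + 1.
421^1 ≡ 421 (mod 862)
421^2 ≡ 421^2 = 177241 ≡ 531 (mod 862)
421^4 ≡ 531^2 = 281961 ≡ 87 (mod 862)
421^8 ≡ 87^2 = 7569 ≡ 673 (mod 862)
421^11 = 421^8 · 421^2 · 421^1 ≡ 673 · 531 · 421 (mod 862).
Accumulate the product:
673 · 531 = 357363 ≡ 495
495 · 421 = 208395 ≡ 653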